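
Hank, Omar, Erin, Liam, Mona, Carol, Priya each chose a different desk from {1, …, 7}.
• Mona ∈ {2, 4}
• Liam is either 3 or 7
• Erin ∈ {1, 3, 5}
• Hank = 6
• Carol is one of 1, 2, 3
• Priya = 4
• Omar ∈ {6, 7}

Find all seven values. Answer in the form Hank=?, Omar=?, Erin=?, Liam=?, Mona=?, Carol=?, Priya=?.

Hank has just one choice, so Hank = 6. Eliminate 6 elsewhere: Omar.
Omar has just one choice, so Omar = 7. Remove 7 from Liam.
Liam's domain is down to {3}, so Liam = 3. Eliminate 3 elsewhere: Erin, Carol.
Priya has just one choice, so Priya = 4. Remove 4 from Mona.
Mona has just one choice, so Mona = 2. Remove 2 from Carol.
That leaves Carol = 1. So Erin can't be 1.
Erin's domain is down to {5}, so Erin = 5.

Hank=6, Omar=7, Erin=5, Liam=3, Mona=2, Carol=1, Priya=4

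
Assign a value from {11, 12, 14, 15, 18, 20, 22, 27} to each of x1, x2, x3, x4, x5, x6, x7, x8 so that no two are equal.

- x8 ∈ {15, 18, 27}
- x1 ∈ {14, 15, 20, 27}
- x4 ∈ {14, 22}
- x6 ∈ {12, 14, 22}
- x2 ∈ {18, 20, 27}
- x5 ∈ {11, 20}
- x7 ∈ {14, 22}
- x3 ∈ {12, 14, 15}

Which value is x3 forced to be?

15

Among the 8 variables, 11 fits only x5 (and all 8 values in {11, 12, 14, 15, 18, 20, 22, 27} must be used), so x5 = 11.
x4 and x7 between them cover only {14, 22} — a naked pair. Remove those values from x1, x3, x6.
That leaves x6 = 12. Remove 12 from x3.
So x3 = 15.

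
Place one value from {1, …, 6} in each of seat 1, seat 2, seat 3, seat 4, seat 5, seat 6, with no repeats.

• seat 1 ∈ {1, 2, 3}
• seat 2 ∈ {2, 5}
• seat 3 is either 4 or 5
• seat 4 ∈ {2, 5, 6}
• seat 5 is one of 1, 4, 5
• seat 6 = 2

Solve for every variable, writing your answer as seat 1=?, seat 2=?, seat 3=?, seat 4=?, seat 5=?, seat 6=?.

seat 6 has just one choice, so seat 6 = 2. Eliminate 2 elsewhere: seat 1, seat 2, seat 4.
That leaves seat 2 = 5. Eliminate 5 elsewhere: seat 3, seat 4, seat 5.
seat 3's domain is down to {4}, so seat 3 = 4. Eliminate 4 elsewhere: seat 5.
seat 4 must be 6 (only option left).
seat 5 has just one choice, so seat 5 = 1. So seat 1 can't be 1.
seat 1's domain is down to {3}, so seat 1 = 3.

seat 1=3, seat 2=5, seat 3=4, seat 4=6, seat 5=1, seat 6=2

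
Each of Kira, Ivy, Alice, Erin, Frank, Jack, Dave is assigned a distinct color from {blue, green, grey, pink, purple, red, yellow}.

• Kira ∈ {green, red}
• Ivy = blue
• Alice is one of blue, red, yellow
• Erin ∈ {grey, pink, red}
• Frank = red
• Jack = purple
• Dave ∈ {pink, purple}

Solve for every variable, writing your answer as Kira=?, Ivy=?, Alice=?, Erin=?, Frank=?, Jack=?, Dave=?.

Kira=green, Ivy=blue, Alice=yellow, Erin=grey, Frank=red, Jack=purple, Dave=pink

Ivy must be blue (only option left). Eliminate blue elsewhere: Alice.
Frank has just one choice, so Frank = red. So Kira, Alice, Erin can't be red.
That leaves Jack = purple. So Dave can't be purple.
Dave's domain is down to {pink}, so Dave = pink. Strike pink from Erin.
Kira has just one choice, so Kira = green.
That leaves Alice = yellow.
Erin must be grey (only option left).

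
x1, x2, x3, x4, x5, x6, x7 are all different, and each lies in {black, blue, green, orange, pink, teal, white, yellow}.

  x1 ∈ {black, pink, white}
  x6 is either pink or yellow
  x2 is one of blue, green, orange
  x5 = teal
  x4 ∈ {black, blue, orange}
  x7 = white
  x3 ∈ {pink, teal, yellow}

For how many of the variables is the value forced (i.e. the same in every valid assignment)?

x5 has just one choice, so x5 = teal. So x3 can't be teal.
x7 must be white (only option left). Remove white from x1.
x3 and x6 share exactly the 2 values {pink, yellow}; by pigeonhole those values go to them, so strike pink, yellow from x1.
x1 has just one choice, so x1 = black. Remove black from x4.
Determined: x1=black, x5=teal, x7=white. The other variables each still have more than one consistent value. That makes 3.

3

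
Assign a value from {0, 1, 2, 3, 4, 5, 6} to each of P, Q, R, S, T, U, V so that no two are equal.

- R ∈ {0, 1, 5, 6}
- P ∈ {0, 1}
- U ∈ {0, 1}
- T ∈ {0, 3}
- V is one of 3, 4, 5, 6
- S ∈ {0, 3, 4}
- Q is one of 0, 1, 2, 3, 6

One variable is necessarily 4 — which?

S

The 7 variables draw from only 7 values {0, 1, 2, 3, 4, 5, 6}, so each is used; only Q can be 2, hence Q = 2.
P and U between them cover only {0, 1} — a naked pair. Remove those values from R, S, T.
T's domain is down to {3}, so T = 3. Strike 3 from S, V.
So 4 goes to S.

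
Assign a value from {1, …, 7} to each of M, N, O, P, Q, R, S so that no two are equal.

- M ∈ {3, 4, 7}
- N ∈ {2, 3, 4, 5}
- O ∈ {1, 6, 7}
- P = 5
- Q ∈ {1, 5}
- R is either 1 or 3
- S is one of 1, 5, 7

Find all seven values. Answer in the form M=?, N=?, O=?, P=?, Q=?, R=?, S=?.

M=4, N=2, O=6, P=5, Q=1, R=3, S=7

P's domain is down to {5}, so P = 5. Eliminate 5 elsewhere: N, Q, S.
Q must be 1 (only option left). Remove 1 from O, R, S.
R's domain is down to {3}, so R = 3. Strike 3 from M, N.
S has just one choice, so S = 7. Remove 7 from M, O.
M's domain is down to {4}, so M = 4. So N can't be 4.
N's domain is down to {2}, so N = 2.
O's domain is down to {6}, so O = 6.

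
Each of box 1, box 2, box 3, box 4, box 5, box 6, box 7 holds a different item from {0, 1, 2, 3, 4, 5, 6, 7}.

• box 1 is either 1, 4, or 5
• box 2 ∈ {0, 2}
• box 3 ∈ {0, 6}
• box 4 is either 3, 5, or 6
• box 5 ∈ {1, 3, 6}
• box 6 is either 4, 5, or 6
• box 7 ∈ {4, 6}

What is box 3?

The 7 variables draw from only 7 values {0, 1, 2, 3, 4, 5, 6}, so each is used; only box 2 can be 2, hence box 2 = 2.
The 6 still-open variables together cover exactly {0, 1, 3, 4, 5, 6} — 6 values for 6 variables — and 0 appears only in box 3's list, so box 3 = 0.

0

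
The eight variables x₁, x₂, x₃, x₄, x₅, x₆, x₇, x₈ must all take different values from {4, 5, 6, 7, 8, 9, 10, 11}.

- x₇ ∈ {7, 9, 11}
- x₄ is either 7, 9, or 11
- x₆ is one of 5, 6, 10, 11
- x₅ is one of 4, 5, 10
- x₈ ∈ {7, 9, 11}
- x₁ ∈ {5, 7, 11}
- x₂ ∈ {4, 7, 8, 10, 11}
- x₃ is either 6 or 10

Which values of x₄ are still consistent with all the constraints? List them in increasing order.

7, 9, 11

Among the 8 variables, 8 fits only x₂ (and all 8 values in {4, 5, 6, 7, 8, 9, 10, 11} must be used), so x₂ = 8.
The 7 still-open variables draw from only 7 values {4, 5, 6, 7, 9, 10, 11}, so each is used; only x₅ can be 4, hence x₅ = 4.
The 3 variables x₄, x₇, x₈ are confined to {7, 9, 11}, which locks those values in; drop them from x₁, x₆.
That leaves x₁ = 5. Eliminate 5 elsewhere: x₆.
No further eliminations apply; x₄ can still be any of 7, 9, 11.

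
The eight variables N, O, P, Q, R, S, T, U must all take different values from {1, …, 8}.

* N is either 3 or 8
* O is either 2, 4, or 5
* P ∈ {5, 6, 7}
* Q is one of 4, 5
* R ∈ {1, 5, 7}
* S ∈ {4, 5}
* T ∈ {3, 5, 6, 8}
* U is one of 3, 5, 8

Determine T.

The 8 variables together cover exactly {1, 2, 3, 4, 5, 6, 7, 8} — 8 values for 8 variables — and 1 appears only in R's list, so R = 1.
The 7 still-open variables draw from only 7 values {2, 3, 4, 5, 6, 7, 8}, so each is used; only O can be 2, hence O = 2.
The 6 still-open variables together cover exactly {3, 4, 5, 6, 7, 8} — 6 values for 6 variables — and 7 appears only in P's list, so P = 7.
The 5 still-open variables together cover exactly {3, 4, 5, 6, 8} — 5 values for 5 variables — and 6 appears only in T's list, so T = 6.

6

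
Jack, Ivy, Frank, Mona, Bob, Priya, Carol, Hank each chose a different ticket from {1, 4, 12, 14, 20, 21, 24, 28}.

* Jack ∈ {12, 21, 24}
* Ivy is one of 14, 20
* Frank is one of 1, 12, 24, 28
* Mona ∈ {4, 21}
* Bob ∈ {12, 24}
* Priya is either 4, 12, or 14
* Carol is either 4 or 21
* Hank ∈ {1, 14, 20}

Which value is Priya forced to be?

14

Among the 8 variables, 28 fits only Frank (and all 8 values in {1, 4, 12, 14, 20, 21, 24, 28} must be used), so Frank = 28.
The 7 still-open variables draw from only 7 values {1, 4, 12, 14, 20, 21, 24}, so each is used; only Hank can be 1, hence Hank = 1.
The 6 still-open variables together cover exactly {4, 12, 14, 20, 21, 24} — 6 values for 6 variables — and 20 appears only in Ivy's list, so Ivy = 20.
Among the 5 still-open variables, 14 fits only Priya (and all 5 values in {4, 12, 14, 21, 24} must be used), so Priya = 14.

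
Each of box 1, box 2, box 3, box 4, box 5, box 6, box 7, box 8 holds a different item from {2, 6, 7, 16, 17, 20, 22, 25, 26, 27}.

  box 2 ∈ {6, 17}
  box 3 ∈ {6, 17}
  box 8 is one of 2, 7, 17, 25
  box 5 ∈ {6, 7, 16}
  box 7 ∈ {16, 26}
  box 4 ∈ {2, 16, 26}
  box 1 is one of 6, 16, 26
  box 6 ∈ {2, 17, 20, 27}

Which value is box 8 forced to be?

25

box 2 and box 3 between them cover only {6, 17} — a naked pair. Remove those values from box 1, box 5, box 6, box 8.
The 2 variables box 1 and box 7 are confined to {16, 26}, which locks those values in; drop them from box 4, box 5.
That leaves box 4 = 2. So box 6, box 8 can't be 2.
box 5 must be 7 (only option left). Strike 7 from box 8.
So box 8 = 25.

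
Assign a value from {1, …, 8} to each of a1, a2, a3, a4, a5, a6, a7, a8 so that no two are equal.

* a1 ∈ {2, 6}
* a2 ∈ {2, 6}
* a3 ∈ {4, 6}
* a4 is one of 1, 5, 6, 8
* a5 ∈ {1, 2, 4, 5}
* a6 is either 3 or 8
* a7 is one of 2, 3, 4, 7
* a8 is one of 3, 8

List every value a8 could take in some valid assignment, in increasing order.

3, 8

Among the 8 variables, 7 fits only a7 (and all 8 values in {1, 2, 3, 4, 5, 6, 7, 8} must be used), so a7 = 7.
a1 and a2 between them cover only {2, 6} — a naked pair. Remove those values from a3, a4, a5.
a3 must be 4 (only option left). So a5 can't be 4.
a6 and a8 between them cover only {3, 8} — a naked pair. Remove those values from a4.
No further eliminations apply; a8 can still be any of 3, 8.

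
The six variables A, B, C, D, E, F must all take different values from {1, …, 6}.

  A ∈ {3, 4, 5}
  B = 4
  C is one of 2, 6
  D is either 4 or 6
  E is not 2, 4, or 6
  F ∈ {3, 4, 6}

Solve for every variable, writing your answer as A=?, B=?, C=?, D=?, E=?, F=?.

A=5, B=4, C=2, D=6, E=1, F=3

B's domain is down to {4}, so B = 4. Eliminate 4 elsewhere: A, D, F.
D's domain is down to {6}, so D = 6. Remove 6 from C, F.
That leaves F = 3. So A, E can't be 3.
A must be 5 (only option left). Eliminate 5 elsewhere: E.
C's domain is down to {2}, so C = 2.
E has just one choice, so E = 1.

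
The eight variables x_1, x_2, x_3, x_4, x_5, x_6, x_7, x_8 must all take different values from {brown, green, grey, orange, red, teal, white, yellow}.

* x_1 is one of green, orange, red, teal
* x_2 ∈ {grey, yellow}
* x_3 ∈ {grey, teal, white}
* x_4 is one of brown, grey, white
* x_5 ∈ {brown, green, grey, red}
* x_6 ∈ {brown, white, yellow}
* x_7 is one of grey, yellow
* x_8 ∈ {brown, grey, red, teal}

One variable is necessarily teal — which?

x_3

Among the 8 variables, orange fits only x_1 (and all 8 values in {brown, green, grey, orange, red, teal, white, yellow} must be used), so x_1 = orange.
Among the 7 still-open variables, green fits only x_5 (and all 7 values in {brown, green, grey, red, teal, white, yellow} must be used), so x_5 = green.
The 6 still-open variables draw from only 6 values {brown, grey, red, teal, white, yellow}, so each is used; only x_8 can be red, hence x_8 = red.
The 5 still-open variables draw from only 5 values {brown, grey, teal, white, yellow}, so each is used; only x_3 can be teal, hence x_3 = teal.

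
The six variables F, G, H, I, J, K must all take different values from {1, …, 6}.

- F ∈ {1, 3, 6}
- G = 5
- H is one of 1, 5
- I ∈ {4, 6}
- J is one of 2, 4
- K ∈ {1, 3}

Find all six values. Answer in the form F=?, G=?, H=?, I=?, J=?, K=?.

F=6, G=5, H=1, I=4, J=2, K=3

G has just one choice, so G = 5. Strike 5 from H.
H has just one choice, so H = 1. So F, K can't be 1.
That leaves K = 3. Remove 3 from F.
F has just one choice, so F = 6. Strike 6 from I.
I's domain is down to {4}, so I = 4. Eliminate 4 elsewhere: J.
J has just one choice, so J = 2.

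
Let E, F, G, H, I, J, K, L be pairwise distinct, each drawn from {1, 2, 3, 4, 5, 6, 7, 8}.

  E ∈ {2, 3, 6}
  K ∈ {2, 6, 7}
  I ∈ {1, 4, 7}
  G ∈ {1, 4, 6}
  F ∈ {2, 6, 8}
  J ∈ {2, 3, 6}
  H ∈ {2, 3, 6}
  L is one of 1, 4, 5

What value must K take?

The 8 variables together cover exactly {1, 2, 3, 4, 5, 6, 7, 8} — 8 values for 8 variables — and 5 appears only in L's list, so L = 5.
The 7 still-open variables together cover exactly {1, 2, 3, 4, 6, 7, 8} — 7 values for 7 variables — and 8 appears only in F's list, so F = 8.
E, H, J share exactly the 3 values {2, 3, 6}; by pigeonhole those values go to them, so strike 2, 3, 6 from G, K.
So K = 7.

7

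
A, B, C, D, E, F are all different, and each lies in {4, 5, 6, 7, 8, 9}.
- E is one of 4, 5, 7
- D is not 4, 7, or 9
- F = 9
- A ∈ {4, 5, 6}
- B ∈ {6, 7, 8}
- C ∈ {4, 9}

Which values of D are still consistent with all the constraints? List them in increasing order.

5, 6, 8

F's domain is down to {9}, so F = 9. Strike 9 from C.
C's domain is down to {4}, so C = 4. Eliminate 4 elsewhere: A, E.
No further eliminations apply; D can still be any of 5, 6, 8.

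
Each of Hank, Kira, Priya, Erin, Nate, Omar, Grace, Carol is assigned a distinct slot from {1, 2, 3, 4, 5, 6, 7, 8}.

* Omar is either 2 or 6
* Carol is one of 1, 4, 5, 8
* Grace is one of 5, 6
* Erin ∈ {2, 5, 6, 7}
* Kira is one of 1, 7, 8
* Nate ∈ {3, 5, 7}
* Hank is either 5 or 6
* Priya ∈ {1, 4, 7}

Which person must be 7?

Erin

The 8 variables draw from only 8 values {1, 2, 3, 4, 5, 6, 7, 8}, so each is used; only Nate can be 3, hence Nate = 3.
The 2 variables Hank and Grace are confined to {5, 6}, which locks those values in; drop them from Erin, Omar, Carol.
Omar must be 2 (only option left). Eliminate 2 elsewhere: Erin.
So 7 goes to Erin.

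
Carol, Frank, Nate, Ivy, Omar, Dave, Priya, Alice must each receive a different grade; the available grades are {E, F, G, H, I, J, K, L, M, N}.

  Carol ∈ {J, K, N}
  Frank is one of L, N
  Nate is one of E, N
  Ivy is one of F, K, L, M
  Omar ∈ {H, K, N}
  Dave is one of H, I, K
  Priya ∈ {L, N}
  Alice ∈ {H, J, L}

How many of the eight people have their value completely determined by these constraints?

2

Frank and Priya share exactly the 2 values {L, N}; by pigeonhole those values go to them, so strike L, N from Carol, Nate, Ivy, Omar, Alice.
Nate must be E (only option left).
Carol, Omar, Alice between them cover only {H, J, K} — a naked triple. Remove those values from Ivy, Dave.
Dave must be I (only option left).
Determined: Nate=E, Dave=I. The other people each still have more than one consistent value. That makes 2.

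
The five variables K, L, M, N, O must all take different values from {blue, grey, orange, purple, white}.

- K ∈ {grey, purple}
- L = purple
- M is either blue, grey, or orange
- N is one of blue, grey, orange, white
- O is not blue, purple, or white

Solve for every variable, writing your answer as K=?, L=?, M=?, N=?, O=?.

K=grey, L=purple, M=blue, N=white, O=orange

L's domain is down to {purple}, so L = purple. Eliminate purple elsewhere: K.
K must be grey (only option left). Eliminate grey elsewhere: M, N, O.
O must be orange (only option left). Strike orange from M, N.
M must be blue (only option left). Strike blue from N.
That leaves N = white.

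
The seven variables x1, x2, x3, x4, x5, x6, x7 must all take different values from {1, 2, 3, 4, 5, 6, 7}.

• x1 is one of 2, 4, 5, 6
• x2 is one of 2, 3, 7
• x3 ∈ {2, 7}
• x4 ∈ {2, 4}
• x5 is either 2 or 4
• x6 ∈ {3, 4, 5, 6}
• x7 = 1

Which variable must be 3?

x2

x7's domain is down to {1}, so x7 = 1.
x4 and x5 share exactly the 2 values {2, 4}; by pigeonhole those values go to them, so strike 2, 4 from x1, x2, x3, x6.
That leaves x3 = 7. Strike 7 from x2.
So 3 goes to x2.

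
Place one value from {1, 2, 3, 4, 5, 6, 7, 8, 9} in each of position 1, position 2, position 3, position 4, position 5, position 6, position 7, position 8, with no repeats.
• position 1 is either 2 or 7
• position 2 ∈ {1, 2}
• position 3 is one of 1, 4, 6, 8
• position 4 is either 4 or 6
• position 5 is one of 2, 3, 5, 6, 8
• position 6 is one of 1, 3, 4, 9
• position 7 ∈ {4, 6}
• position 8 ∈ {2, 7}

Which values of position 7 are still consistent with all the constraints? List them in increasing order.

position 1 and position 8 share exactly the 2 values {2, 7}; by pigeonhole those values go to them, so strike 2, 7 from position 2, position 5.
position 2 has just one choice, so position 2 = 1. Eliminate 1 elsewhere: position 3, position 6.
position 4 and position 7 share exactly the 2 values {4, 6}; by pigeonhole those values go to them, so strike 4, 6 from position 3, position 5, position 6.
That leaves position 3 = 8. Remove 8 from position 5.
No further eliminations apply; position 7 can still be any of 4, 6.

4, 6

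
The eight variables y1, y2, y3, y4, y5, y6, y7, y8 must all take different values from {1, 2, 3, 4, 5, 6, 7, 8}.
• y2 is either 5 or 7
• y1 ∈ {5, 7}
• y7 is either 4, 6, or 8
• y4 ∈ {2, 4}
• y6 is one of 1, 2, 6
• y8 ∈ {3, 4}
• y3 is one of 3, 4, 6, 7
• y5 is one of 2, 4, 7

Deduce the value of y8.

3

The 8 variables draw from only 8 values {1, 2, 3, 4, 5, 6, 7, 8}, so each is used; only y6 can be 1, hence y6 = 1.
The 7 still-open variables together cover exactly {2, 3, 4, 5, 6, 7, 8} — 7 values for 7 variables — and 8 appears only in y7's list, so y7 = 8.
The 6 still-open variables draw from only 6 values {2, 3, 4, 5, 6, 7}, so each is used; only y3 can be 6, hence y3 = 6.
Among the 5 still-open variables, 3 fits only y8 (and all 5 values in {2, 3, 4, 5, 7} must be used), so y8 = 3.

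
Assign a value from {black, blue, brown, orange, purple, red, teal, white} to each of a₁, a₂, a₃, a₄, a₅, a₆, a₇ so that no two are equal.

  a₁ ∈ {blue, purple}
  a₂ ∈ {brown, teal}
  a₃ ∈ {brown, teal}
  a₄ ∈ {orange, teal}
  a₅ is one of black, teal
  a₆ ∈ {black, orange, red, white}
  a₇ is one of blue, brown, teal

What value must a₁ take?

a₂ and a₃ share exactly the 2 values {brown, teal}; by pigeonhole those values go to them, so strike brown, teal from a₄, a₅, a₇.
a₄ must be orange (only option left). So a₆ can't be orange.
a₅ must be black (only option left). Remove black from a₆.
a₇ has just one choice, so a₇ = blue. Strike blue from a₁.
So a₁ = purple.

purple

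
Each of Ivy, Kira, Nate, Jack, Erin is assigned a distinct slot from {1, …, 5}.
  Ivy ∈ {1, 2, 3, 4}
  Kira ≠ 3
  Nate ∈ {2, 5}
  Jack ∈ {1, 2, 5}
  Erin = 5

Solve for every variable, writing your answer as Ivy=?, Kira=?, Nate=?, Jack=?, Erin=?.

Ivy=3, Kira=4, Nate=2, Jack=1, Erin=5

Erin has just one choice, so Erin = 5. Remove 5 from Kira, Nate, Jack.
Nate's domain is down to {2}, so Nate = 2. Remove 2 from Ivy, Kira, Jack.
That leaves Jack = 1. Strike 1 from Ivy, Kira.
Kira has just one choice, so Kira = 4. Strike 4 from Ivy.
Ivy has just one choice, so Ivy = 3.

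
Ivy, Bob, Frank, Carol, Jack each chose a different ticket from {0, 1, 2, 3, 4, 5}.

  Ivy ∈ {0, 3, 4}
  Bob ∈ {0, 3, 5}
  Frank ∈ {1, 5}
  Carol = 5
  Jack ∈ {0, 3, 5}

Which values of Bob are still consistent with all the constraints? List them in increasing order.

0, 3

Carol must be 5 (only option left). So Bob, Frank, Jack can't be 5.
Frank has just one choice, so Frank = 1.
Among the 3 still-open variables, 4 fits only Ivy (and all 3 values in {0, 3, 4} must be used), so Ivy = 4.
No further eliminations apply; Bob can still be any of 0, 3.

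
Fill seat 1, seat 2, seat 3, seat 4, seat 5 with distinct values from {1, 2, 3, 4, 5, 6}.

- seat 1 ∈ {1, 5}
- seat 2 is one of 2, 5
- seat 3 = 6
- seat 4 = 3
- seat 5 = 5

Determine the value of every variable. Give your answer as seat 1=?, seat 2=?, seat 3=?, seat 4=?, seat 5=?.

seat 1=1, seat 2=2, seat 3=6, seat 4=3, seat 5=5

seat 3's domain is down to {6}, so seat 3 = 6.
seat 4's domain is down to {3}, so seat 4 = 3.
seat 5's domain is down to {5}, so seat 5 = 5. Eliminate 5 elsewhere: seat 1, seat 2.
That leaves seat 1 = 1.
seat 2 must be 2 (only option left).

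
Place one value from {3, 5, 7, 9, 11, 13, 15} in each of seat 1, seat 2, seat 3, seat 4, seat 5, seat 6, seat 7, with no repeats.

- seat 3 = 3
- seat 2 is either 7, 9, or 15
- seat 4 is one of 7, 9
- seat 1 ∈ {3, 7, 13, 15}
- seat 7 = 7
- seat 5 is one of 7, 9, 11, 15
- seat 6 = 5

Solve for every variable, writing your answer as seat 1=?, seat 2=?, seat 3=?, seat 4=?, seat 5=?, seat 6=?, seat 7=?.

seat 1=13, seat 2=15, seat 3=3, seat 4=9, seat 5=11, seat 6=5, seat 7=7

seat 3 must be 3 (only option left). Strike 3 from seat 1.
That leaves seat 6 = 5.
That leaves seat 7 = 7. Remove 7 from seat 1, seat 2, seat 4, seat 5.
That leaves seat 4 = 9. Strike 9 from seat 2, seat 5.
seat 2 must be 15 (only option left). So seat 1, seat 5 can't be 15.
seat 5's domain is down to {11}, so seat 5 = 11.
seat 1 has just one choice, so seat 1 = 13.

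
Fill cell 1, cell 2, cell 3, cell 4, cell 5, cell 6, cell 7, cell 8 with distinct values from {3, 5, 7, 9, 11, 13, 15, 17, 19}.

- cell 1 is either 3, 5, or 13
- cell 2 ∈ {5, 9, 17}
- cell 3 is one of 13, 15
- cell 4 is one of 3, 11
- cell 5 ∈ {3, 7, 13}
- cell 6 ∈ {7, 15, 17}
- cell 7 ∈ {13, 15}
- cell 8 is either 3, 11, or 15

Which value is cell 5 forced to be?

7

The 8 variables draw from only 8 values {3, 5, 7, 9, 11, 13, 15, 17}, so each is used; only cell 2 can be 9, hence cell 2 = 9.
The 7 still-open variables together cover exactly {3, 5, 7, 11, 13, 15, 17} — 7 values for 7 variables — and 5 appears only in cell 1's list, so cell 1 = 5.
Among the 6 still-open variables, 17 fits only cell 6 (and all 6 values in {3, 7, 11, 13, 15, 17} must be used), so cell 6 = 17.
Among the 5 still-open variables, 7 fits only cell 5 (and all 5 values in {3, 7, 11, 13, 15} must be used), so cell 5 = 7.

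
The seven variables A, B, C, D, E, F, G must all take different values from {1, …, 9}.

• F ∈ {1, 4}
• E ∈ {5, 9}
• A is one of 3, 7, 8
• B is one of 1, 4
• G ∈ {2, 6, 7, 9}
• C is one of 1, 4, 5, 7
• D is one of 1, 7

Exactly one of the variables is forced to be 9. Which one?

The 2 variables B and F are confined to {1, 4}, which locks those values in; drop them from C, D.
D must be 7 (only option left). So A, C, G can't be 7.
C has just one choice, so C = 5. Eliminate 5 elsewhere: E.
So 9 goes to E.

E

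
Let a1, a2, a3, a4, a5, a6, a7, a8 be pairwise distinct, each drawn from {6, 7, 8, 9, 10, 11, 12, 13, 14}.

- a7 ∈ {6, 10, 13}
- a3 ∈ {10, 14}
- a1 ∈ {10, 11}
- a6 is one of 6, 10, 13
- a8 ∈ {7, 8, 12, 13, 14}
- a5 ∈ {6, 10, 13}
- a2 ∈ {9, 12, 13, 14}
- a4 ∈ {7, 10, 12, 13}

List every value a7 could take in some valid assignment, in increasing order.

6, 10, 13

a5, a6, a7 between them cover only {6, 10, 13} — a naked triple. Remove those values from a1, a2, a3, a4, a8.
That leaves a1 = 11.
a3 has just one choice, so a3 = 14. Remove 14 from a2, a8.
No further eliminations apply; a7 can still be any of 6, 10, 13.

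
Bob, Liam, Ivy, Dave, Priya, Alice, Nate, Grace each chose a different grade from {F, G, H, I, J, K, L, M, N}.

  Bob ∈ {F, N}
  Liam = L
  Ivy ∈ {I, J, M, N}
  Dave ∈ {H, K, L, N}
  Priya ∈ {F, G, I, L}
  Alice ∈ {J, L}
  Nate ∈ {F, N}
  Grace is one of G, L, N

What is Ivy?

M

Liam has just one choice, so Liam = L. Eliminate L elsewhere: Dave, Priya, Alice, Grace.
That leaves Alice = J. Remove J from Ivy.
The 2 variables Bob and Nate are confined to {F, N}, which locks those values in; drop them from Ivy, Dave, Priya, Grace.
Grace must be G (only option left). Strike G from Priya.
Priya's domain is down to {I}, so Priya = I. Strike I from Ivy.
So Ivy = M.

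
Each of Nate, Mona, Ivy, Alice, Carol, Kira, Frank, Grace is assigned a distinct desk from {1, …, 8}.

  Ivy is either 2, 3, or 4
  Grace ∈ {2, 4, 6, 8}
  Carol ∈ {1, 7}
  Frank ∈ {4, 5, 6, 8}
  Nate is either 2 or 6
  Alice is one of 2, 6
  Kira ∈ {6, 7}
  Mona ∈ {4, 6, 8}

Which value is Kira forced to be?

7

Among the 8 variables, 1 fits only Carol (and all 8 values in {1, 2, 3, 4, 5, 6, 7, 8} must be used), so Carol = 1.
The 7 still-open variables together cover exactly {2, 3, 4, 5, 6, 7, 8} — 7 values for 7 variables — and 3 appears only in Ivy's list, so Ivy = 3.
Among the 6 still-open variables, 5 fits only Frank (and all 6 values in {2, 4, 5, 6, 7, 8} must be used), so Frank = 5.
The 5 still-open variables draw from only 5 values {2, 4, 6, 7, 8}, so each is used; only Kira can be 7, hence Kira = 7.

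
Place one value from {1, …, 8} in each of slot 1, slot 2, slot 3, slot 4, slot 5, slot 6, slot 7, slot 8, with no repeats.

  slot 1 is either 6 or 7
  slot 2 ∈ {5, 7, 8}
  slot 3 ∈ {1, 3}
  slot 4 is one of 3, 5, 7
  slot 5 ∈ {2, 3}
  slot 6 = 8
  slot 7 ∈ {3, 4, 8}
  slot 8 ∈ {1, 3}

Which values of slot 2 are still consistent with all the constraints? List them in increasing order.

slot 6 must be 8 (only option left). Eliminate 8 elsewhere: slot 2, slot 7.
The 7 still-open variables draw from only 7 values {1, 2, 3, 4, 5, 6, 7}, so each is used; only slot 5 can be 2, hence slot 5 = 2.
Among the 6 still-open variables, 4 fits only slot 7 (and all 6 values in {1, 3, 4, 5, 6, 7} must be used), so slot 7 = 4.
The 5 still-open variables draw from only 5 values {1, 3, 5, 6, 7}, so each is used; only slot 1 can be 6, hence slot 1 = 6.
slot 3 and slot 8 between them cover only {1, 3} — a naked pair. Remove those values from slot 4.
No further eliminations apply; slot 2 can still be any of 5, 7.

5, 7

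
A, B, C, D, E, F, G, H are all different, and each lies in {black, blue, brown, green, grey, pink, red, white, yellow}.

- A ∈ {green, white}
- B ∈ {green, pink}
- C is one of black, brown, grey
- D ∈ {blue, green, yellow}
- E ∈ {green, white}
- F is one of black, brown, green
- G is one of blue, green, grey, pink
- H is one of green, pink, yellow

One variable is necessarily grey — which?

A and E between them cover only {green, white} — a naked pair. Remove those values from B, D, F, G, H.
B's domain is down to {pink}, so B = pink. So G, H can't be pink.
H has just one choice, so H = yellow. Eliminate yellow elsewhere: D.
D's domain is down to {blue}, so D = blue. Eliminate blue elsewhere: G.
So grey goes to G.

G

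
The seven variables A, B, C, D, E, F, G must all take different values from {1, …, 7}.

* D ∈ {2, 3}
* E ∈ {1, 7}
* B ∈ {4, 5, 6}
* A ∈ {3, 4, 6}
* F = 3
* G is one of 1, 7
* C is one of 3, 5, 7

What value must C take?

F must be 3 (only option left). Strike 3 from A, C, D.
That leaves D = 2.
The 2 variables E and G are confined to {1, 7}, which locks those values in; drop them from C.
So C = 5.

5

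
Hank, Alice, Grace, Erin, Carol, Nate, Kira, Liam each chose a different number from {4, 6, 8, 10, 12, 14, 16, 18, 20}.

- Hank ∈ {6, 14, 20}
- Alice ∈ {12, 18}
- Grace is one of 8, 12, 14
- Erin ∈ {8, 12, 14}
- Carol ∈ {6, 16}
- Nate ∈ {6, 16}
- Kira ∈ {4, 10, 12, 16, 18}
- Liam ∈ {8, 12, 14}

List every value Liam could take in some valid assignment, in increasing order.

8, 12, 14

Carol and Nate share exactly the 2 values {6, 16}; by pigeonhole those values go to them, so strike 6, 16 from Hank, Kira.
Grace, Erin, Liam between them cover only {8, 12, 14} — a naked triple. Remove those values from Hank, Alice, Kira.
That leaves Hank = 20.
Alice must be 18 (only option left). Remove 18 from Kira.
No further eliminations apply; Liam can still be any of 8, 12, 14.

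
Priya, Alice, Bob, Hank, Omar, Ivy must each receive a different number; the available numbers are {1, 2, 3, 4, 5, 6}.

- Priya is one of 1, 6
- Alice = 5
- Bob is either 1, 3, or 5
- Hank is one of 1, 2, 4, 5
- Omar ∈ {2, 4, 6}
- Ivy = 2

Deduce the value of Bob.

3

Alice must be 5 (only option left). So Bob, Hank can't be 5.
Ivy has just one choice, so Ivy = 2. Eliminate 2 elsewhere: Hank, Omar.
The 4 still-open variables draw from only 4 values {1, 3, 4, 6}, so each is used; only Bob can be 3, hence Bob = 3.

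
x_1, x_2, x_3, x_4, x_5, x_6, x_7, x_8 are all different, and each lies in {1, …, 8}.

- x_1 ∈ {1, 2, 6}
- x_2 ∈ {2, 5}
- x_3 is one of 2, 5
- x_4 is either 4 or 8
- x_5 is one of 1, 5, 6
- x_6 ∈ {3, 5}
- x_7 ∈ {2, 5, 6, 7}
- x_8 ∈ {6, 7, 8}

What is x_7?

7

Among the 8 variables, 3 fits only x_6 (and all 8 values in {1, 2, 3, 4, 5, 6, 7, 8} must be used), so x_6 = 3.
The 7 still-open variables draw from only 7 values {1, 2, 4, 5, 6, 7, 8}, so each is used; only x_4 can be 4, hence x_4 = 4.
The 6 still-open variables together cover exactly {1, 2, 5, 6, 7, 8} — 6 values for 6 variables — and 8 appears only in x_8's list, so x_8 = 8.
The 5 still-open variables together cover exactly {1, 2, 5, 6, 7} — 5 values for 5 variables — and 7 appears only in x_7's list, so x_7 = 7.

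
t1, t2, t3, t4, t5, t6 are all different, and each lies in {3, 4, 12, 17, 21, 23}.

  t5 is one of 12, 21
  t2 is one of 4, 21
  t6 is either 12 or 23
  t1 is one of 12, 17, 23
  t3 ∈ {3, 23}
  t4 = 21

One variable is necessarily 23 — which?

t4 has just one choice, so t4 = 21. Strike 21 from t2, t5.
t5's domain is down to {12}, so t5 = 12. Strike 12 from t1, t6.
So 23 goes to t6.

t6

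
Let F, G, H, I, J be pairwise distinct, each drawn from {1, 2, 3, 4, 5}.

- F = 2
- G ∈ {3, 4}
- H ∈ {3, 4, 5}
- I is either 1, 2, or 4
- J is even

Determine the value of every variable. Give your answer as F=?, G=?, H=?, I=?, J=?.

F=2, G=3, H=5, I=1, J=4

F must be 2 (only option left). Remove 2 from I, J.
J's domain is down to {4}, so J = 4. Eliminate 4 elsewhere: G, H, I.
That leaves G = 3. Eliminate 3 elsewhere: H.
That leaves H = 5.
That leaves I = 1.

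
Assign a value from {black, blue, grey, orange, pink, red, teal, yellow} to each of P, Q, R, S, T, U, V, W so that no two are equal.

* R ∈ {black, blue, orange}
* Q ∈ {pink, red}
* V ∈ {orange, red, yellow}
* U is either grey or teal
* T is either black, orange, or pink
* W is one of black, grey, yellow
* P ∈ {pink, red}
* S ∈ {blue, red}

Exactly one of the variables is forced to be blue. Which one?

S

Among the 8 variables, teal fits only U (and all 8 values in {black, blue, grey, orange, pink, red, teal, yellow} must be used), so U = teal.
The 7 still-open variables draw from only 7 values {black, blue, grey, orange, pink, red, yellow}, so each is used; only W can be grey, hence W = grey.
The 6 still-open variables draw from only 6 values {black, blue, orange, pink, red, yellow}, so each is used; only V can be yellow, hence V = yellow.
P and Q between them cover only {pink, red} — a naked pair. Remove those values from S, T.
So blue goes to S.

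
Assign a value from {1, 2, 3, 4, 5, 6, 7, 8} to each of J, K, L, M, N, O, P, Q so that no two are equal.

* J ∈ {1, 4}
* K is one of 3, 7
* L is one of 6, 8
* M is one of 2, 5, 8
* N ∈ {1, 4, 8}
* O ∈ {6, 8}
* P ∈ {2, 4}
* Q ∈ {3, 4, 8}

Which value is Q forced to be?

Among the 8 variables, 5 fits only M (and all 8 values in {1, 2, 3, 4, 5, 6, 7, 8} must be used), so M = 5.
The 7 still-open variables together cover exactly {1, 2, 3, 4, 6, 7, 8} — 7 values for 7 variables — and 2 appears only in P's list, so P = 2.
Among the 6 still-open variables, 7 fits only K (and all 6 values in {1, 3, 4, 6, 7, 8} must be used), so K = 7.
The 5 still-open variables together cover exactly {1, 3, 4, 6, 8} — 5 values for 5 variables — and 3 appears only in Q's list, so Q = 3.

3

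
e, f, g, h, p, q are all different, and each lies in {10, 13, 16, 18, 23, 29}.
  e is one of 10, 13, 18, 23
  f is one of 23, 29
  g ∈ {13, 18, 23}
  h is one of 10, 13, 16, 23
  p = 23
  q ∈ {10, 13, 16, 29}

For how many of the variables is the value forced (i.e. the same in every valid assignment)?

p's domain is down to {23}, so p = 23. So e, f, g, h can't be 23.
That leaves f = 29. Eliminate 29 elsewhere: q.
Determined: f=29, p=23. The other variables each still have more than one consistent value. That makes 2.

2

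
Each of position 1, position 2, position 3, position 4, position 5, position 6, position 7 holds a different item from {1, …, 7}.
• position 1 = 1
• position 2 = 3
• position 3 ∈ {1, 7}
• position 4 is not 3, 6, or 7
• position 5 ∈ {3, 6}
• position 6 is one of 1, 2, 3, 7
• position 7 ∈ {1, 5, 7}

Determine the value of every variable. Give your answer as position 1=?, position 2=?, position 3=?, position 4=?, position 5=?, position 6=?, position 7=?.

position 1=1, position 2=3, position 3=7, position 4=4, position 5=6, position 6=2, position 7=5

position 1 has just one choice, so position 1 = 1. Remove 1 from position 3, position 4, position 6, position 7.
position 2 must be 3 (only option left). Eliminate 3 elsewhere: position 5, position 6.
position 3's domain is down to {7}, so position 3 = 7. Eliminate 7 elsewhere: position 6, position 7.
position 5 has just one choice, so position 5 = 6.
position 6's domain is down to {2}, so position 6 = 2. Strike 2 from position 4.
position 7's domain is down to {5}, so position 7 = 5. Remove 5 from position 4.
position 4 has just one choice, so position 4 = 4.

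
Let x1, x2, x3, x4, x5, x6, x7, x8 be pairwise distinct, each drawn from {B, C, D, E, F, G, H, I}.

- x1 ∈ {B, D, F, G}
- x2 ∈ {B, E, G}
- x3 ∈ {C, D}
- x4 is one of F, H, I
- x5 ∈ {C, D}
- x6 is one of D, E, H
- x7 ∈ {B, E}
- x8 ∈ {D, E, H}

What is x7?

Among the 8 variables, I fits only x4 (and all 8 values in {B, C, D, E, F, G, H, I} must be used), so x4 = I.
The 7 still-open variables together cover exactly {B, C, D, E, F, G, H} — 7 values for 7 variables — and F appears only in x1's list, so x1 = F.
The 6 still-open variables together cover exactly {B, C, D, E, G, H} — 6 values for 6 variables — and G appears only in x2's list, so x2 = G.
The 5 still-open variables together cover exactly {B, C, D, E, H} — 5 values for 5 variables — and B appears only in x7's list, so x7 = B.

B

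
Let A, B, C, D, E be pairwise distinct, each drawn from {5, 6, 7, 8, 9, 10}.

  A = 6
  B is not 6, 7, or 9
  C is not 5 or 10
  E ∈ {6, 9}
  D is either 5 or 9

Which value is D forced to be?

A's domain is down to {6}, so A = 6. Eliminate 6 elsewhere: C, E.
E must be 9 (only option left). Remove 9 from C, D.
So D = 5.

5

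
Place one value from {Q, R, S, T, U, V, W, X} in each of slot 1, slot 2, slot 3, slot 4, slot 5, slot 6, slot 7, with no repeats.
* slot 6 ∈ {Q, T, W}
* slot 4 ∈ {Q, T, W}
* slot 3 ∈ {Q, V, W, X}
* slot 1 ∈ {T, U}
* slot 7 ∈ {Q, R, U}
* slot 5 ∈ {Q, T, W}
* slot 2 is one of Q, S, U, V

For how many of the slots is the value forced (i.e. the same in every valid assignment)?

2

The 3 variables slot 4, slot 5, slot 6 are confined to {Q, T, W}, which locks those values in; drop them from slot 1, slot 2, slot 3, slot 7.
slot 1 must be U (only option left). Strike U from slot 2, slot 7.
That leaves slot 7 = R.
Determined: slot 1=U, slot 7=R. The other slots each still have more than one consistent value. That makes 2.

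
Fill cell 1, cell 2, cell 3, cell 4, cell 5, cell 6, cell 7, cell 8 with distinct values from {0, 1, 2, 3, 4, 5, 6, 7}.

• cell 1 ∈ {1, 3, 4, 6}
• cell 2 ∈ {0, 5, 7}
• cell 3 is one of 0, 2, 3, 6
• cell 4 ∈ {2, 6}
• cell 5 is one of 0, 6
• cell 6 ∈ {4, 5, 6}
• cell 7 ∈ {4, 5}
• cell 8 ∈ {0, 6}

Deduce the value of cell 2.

The 8 variables draw from only 8 values {0, 1, 2, 3, 4, 5, 6, 7}, so each is used; only cell 1 can be 1, hence cell 1 = 1.
The 7 still-open variables together cover exactly {0, 2, 3, 4, 5, 6, 7} — 7 values for 7 variables — and 3 appears only in cell 3's list, so cell 3 = 3.
Among the 6 still-open variables, 2 fits only cell 4 (and all 6 values in {0, 2, 4, 5, 6, 7} must be used), so cell 4 = 2.
The 5 still-open variables together cover exactly {0, 4, 5, 6, 7} — 5 values for 5 variables — and 7 appears only in cell 2's list, so cell 2 = 7.

7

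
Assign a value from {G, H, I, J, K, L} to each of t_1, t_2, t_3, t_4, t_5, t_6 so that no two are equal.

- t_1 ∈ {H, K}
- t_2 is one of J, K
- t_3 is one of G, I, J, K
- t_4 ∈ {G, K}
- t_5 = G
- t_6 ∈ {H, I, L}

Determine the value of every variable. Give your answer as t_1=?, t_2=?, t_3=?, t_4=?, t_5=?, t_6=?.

t_5 must be G (only option left). So t_3, t_4 can't be G.
t_4 has just one choice, so t_4 = K. Eliminate K elsewhere: t_1, t_2, t_3.
t_1 has just one choice, so t_1 = H. Strike H from t_6.
That leaves t_2 = J. Strike J from t_3.
t_3 has just one choice, so t_3 = I. Eliminate I elsewhere: t_6.
t_6's domain is down to {L}, so t_6 = L.

t_1=H, t_2=J, t_3=I, t_4=K, t_5=G, t_6=L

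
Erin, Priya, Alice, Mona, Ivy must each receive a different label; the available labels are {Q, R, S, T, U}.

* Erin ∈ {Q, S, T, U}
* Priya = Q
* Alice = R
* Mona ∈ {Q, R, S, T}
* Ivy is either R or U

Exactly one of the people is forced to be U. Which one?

Ivy

Priya has just one choice, so Priya = Q. Remove Q from Erin, Mona.
Alice's domain is down to {R}, so Alice = R. Strike R from Mona, Ivy.
So U goes to Ivy.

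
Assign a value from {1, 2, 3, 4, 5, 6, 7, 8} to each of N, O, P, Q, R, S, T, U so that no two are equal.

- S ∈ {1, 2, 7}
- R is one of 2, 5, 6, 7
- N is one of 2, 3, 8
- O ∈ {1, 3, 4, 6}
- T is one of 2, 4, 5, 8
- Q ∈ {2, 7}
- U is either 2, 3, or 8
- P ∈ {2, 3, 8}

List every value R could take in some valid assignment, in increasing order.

The 3 variables N, P, U are confined to {2, 3, 8}, which locks those values in; drop them from O, Q, R, S, T.
Q must be 7 (only option left). Eliminate 7 elsewhere: R, S.
S has just one choice, so S = 1. Strike 1 from O.
No further eliminations apply; R can still be any of 5, 6.

5, 6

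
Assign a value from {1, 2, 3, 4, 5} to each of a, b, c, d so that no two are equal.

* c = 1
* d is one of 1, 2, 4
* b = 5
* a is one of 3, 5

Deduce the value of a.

3

b must be 5 (only option left). So a can't be 5.
So a = 3.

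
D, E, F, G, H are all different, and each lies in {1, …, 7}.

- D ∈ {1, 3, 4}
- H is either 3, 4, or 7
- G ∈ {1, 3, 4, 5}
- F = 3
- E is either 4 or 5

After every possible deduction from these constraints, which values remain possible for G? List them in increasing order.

1, 4, 5

F's domain is down to {3}, so F = 3. Eliminate 3 elsewhere: D, G, H.
The 4 still-open variables draw from only 4 values {1, 4, 5, 7}, so each is used; only H can be 7, hence H = 7.
No further eliminations apply; G can still be any of 1, 4, 5.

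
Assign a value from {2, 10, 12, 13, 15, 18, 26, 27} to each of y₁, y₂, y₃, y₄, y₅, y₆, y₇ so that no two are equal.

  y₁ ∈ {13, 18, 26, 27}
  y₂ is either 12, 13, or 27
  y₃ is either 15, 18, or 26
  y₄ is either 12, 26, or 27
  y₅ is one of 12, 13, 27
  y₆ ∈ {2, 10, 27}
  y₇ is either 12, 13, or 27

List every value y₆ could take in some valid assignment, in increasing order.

y₂, y₅, y₇ share exactly the 3 values {12, 13, 27}; by pigeonhole those values go to them, so strike 12, 13, 27 from y₁, y₄, y₆.
y₄ has just one choice, so y₄ = 26. Eliminate 26 elsewhere: y₁, y₃.
y₁ must be 18 (only option left). Eliminate 18 elsewhere: y₃.
y₃ has just one choice, so y₃ = 15.
No further eliminations apply; y₆ can still be any of 2, 10.

2, 10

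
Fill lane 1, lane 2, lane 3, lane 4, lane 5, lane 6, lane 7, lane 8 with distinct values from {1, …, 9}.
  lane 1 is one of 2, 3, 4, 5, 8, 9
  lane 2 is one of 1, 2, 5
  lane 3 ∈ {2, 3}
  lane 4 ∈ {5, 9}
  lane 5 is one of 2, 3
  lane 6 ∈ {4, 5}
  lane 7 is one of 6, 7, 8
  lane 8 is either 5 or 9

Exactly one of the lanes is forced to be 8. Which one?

lane 3 and lane 5 between them cover only {2, 3} — a naked pair. Remove those values from lane 1, lane 2.
lane 4 and lane 8 between them cover only {5, 9} — a naked pair. Remove those values from lane 1, lane 2, lane 6.
lane 2 must be 1 (only option left).
lane 6's domain is down to {4}, so lane 6 = 4. Remove 4 from lane 1.
So 8 goes to lane 1.

lane 1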